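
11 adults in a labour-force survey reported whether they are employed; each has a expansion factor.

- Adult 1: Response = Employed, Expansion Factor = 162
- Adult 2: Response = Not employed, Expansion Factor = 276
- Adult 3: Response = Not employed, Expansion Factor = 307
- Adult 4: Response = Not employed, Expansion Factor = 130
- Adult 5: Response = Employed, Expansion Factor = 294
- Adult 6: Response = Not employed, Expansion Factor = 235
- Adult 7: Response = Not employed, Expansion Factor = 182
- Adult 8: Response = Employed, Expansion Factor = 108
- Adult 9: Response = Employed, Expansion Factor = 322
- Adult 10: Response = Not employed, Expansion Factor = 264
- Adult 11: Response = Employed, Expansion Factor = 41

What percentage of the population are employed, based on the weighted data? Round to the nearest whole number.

40

Sum of weights for 'Employed' = 162 + 294 + 108 + 322 + 41 = 927
Total weight = 162 + 276 + 307 + 130 + 294 + 235 + 182 + 108 + 322 + 264 + 41 = 2321
Weighted proportion = 927 / 2321 = 0.39939681 → 39.939681%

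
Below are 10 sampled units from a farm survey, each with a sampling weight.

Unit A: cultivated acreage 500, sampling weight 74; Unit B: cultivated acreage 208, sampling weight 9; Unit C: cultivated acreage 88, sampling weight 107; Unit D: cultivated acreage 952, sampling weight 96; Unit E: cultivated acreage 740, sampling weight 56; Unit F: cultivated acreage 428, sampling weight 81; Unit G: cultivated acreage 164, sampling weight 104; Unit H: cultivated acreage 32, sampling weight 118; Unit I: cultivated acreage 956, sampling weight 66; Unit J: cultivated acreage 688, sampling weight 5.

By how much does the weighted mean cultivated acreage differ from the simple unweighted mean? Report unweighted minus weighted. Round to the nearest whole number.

Unweighted sum = 500 + 208 + 88 + 952 + 740 + 428 + 164 + 32 + 956 + 688 = 4756
Unweighted mean = 4756 / 10 = 475.6
Weighted sum = 500×74 + 208×9 + 88×107 + 952×96 + 740×56 + 428×81 + 164×104 + 32×118 + 956×66 + 688×5
  = 303156
Sum of weights = 716
Weighted mean = 303156 / 716 = 423.40223
Difference (unweighted minus weighted) = 52.197765

52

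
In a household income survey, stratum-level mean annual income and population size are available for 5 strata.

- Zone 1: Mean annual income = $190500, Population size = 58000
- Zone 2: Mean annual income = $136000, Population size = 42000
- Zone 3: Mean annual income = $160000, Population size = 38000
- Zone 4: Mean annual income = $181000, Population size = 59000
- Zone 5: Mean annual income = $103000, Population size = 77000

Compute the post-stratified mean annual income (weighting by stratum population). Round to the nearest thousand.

151000

Σ Nₕ·x̄ₕ = 41451000000
Σ Nₕ = 58000 + 42000 + 38000 + 59000 + 77000 = 274000
Overall mean = 41451000000 / 274000 = 151281.02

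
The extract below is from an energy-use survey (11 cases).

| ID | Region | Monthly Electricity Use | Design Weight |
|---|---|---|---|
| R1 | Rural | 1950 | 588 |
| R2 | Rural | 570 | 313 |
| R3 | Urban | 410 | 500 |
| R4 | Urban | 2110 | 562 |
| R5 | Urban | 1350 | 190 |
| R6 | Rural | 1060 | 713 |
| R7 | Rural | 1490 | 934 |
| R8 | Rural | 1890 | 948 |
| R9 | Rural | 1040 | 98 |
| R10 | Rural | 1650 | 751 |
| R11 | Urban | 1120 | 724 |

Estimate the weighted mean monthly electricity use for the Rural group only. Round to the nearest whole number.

Rural rows: R1, R2, R6, R7, R8, R9, R10
Weighted sum = 1950×588 + 570×313 + 1060×713 + 1490×934 + 1890×948 + 1040×98 + 1650×751
  = 6605240
Sum of weights = 588 + 313 + 713 + 934 + 948 + 98 + 751 = 4345
Weighted mean = 6605240 / 4345 = 1520.1933

1520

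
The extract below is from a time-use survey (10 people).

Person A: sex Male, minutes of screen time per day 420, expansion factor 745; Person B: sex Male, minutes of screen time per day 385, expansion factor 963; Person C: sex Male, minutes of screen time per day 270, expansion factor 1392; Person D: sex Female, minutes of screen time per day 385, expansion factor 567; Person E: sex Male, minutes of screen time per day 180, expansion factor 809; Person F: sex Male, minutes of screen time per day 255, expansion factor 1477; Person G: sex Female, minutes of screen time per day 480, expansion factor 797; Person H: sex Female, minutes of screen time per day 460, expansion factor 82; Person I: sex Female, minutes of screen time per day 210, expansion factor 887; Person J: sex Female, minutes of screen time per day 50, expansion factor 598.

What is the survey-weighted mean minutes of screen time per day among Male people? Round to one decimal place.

Male rows: A, B, C, E, F
Weighted sum = 420×745 + 385×963 + 270×1392 + 180×809 + 255×1477
  = 1581750
Sum of weights = 745 + 963 + 1392 + 809 + 1477 = 5386
Weighted mean = 1581750 / 5386 = 293.67805

293.7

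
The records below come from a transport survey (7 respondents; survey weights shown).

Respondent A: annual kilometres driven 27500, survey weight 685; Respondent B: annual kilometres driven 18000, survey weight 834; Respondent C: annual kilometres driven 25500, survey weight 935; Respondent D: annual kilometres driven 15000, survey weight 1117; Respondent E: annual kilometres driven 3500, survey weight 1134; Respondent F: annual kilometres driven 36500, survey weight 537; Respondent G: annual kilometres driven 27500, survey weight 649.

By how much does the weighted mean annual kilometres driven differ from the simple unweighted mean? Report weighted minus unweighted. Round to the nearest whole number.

-2261

Unweighted sum = 27500 + 18000 + 25500 + 15000 + 3500 + 36500 + 27500 = 153500
Unweighted mean = 153500 / 7 = 21928.571
Weighted sum = 27500×685 + 18000×834 + 25500×935 + 15000×1117 + 3500×1134 + 36500×537 + 27500×649
  = 18837500 + 15012000 + 23842500 + 16755000 + 3969000 + 19600500 + 17847500 = 115864000
Sum of weights = 685 + 834 + 935 + 1117 + 1134 + 537 + 649 = 5891
Weighted mean = 115864000 / 5891 = 19667.968
Difference (weighted minus unweighted) = -2260.6033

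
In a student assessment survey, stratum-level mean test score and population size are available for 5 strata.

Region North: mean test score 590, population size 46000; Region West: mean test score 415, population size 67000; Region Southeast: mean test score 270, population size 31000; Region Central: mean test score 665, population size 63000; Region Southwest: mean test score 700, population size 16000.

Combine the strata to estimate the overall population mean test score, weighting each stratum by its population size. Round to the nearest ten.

520

Σ Nₕ·x̄ₕ = 590×46000 + 415×67000 + 270×31000 + 665×63000 + 700×16000
  = 27140000 + 27805000 + 8370000 + 41895000 + 11200000 = 116410000
Σ Nₕ = 223000
Overall mean = 116410000 / 223000 = 522.01794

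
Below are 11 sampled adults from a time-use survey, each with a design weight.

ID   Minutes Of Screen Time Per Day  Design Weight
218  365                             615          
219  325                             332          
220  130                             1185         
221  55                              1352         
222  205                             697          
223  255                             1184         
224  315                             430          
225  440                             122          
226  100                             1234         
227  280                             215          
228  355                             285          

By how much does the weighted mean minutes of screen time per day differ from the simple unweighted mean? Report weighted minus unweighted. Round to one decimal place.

Unweighted sum = 365 + 325 + 130 + 55 + 205 + 255 + 315 + 440 + 100 + 280 + 355 = 2825
Unweighted mean = 2825 / 11 = 256.81818
Weighted sum = 365×615 + 325×332 + 130×1185 + 55×1352 + 205×697 + 255×1184 + 315×430 + 440×122 + 100×1234 + 280×215 + 355×285
  = 1479495
Sum of weights = 615 + 332 + 1185 + 1352 + 697 + 1184 + 430 + 122 + 1234 + 215 + 285 = 7651
Weighted mean = 1479495 / 7651 = 193.37276
Difference (weighted minus unweighted) = -63.44542

-63.4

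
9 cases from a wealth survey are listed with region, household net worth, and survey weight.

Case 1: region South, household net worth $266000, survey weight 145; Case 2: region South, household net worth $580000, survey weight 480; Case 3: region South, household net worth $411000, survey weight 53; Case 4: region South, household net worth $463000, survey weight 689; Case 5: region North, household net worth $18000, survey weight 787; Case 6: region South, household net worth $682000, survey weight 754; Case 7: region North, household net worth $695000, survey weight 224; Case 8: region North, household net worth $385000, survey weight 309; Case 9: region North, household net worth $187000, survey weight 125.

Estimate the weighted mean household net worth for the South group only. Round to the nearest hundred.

South rows: 1, 2, 3, 4, 6
Weighted sum = 266000×145 + 580000×480 + 411000×53 + 463000×689 + 682000×754
  = 38570000 + 278400000 + 21783000 + 319007000 + 514228000 = 1171988000
Sum of weights = 2121
Weighted mean = 1171988000 / 2121 = 552563.88

552600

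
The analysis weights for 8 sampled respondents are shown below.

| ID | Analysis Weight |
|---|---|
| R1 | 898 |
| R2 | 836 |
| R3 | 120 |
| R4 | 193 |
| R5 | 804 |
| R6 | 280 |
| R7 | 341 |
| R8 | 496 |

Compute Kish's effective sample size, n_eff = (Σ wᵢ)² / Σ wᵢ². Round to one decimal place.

Σ wᵢ = 3968
Σ wᵢ² = 806404 + 698896 + 14400 + 37249 + 646416 + 78400 + 116281 + 246016 = 2644062
n_eff = 3968² / 2644062 = 15745024 / 2644062 = 5.9548619

6.0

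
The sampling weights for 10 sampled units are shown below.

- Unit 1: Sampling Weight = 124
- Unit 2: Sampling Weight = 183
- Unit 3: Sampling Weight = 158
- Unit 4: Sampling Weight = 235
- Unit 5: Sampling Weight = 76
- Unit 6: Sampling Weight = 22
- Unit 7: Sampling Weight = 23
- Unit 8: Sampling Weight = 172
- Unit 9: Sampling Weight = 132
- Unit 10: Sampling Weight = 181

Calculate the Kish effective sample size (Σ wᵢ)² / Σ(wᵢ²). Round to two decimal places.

7.91

Σ wᵢ = 124 + 183 + 158 + 235 + 76 + 22 + 23 + 172 + 132 + 181 = 1306
Σ wᵢ² = 15376 + 33489 + 24964 + 55225 + 5776 + 484 + 529 + 29584 + 17424 + 32761 = 215612
n_eff = 1306² / 215612 = 1705636 / 215612 = 7.9106729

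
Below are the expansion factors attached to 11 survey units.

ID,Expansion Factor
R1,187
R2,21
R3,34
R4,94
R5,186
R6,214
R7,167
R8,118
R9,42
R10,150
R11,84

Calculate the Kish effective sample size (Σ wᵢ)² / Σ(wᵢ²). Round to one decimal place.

Σ wᵢ = 187 + 21 + 34 + 94 + 186 + 214 + 167 + 118 + 42 + 150 + 84 = 1297
Σ wᵢ² = 198927
n_eff = 1297² / 198927 = 1682209 / 198927 = 8.4564137

8.5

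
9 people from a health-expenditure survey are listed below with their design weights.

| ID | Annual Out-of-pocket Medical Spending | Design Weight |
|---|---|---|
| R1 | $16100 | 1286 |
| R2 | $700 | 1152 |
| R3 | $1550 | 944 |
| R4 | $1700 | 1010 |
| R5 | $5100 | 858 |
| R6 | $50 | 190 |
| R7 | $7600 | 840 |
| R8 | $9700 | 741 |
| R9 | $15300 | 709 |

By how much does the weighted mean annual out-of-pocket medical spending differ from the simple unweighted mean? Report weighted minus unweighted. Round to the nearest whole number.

498

Unweighted sum = 16100 + 700 + 1550 + 1700 + 5100 + 50 + 7600 + 9700 + 15300 = 57800
Unweighted mean = 57800 / 9 = 6422.2222
Weighted sum = 16100×1286 + 700×1152 + 1550×944 + 1700×1010 + 5100×858 + 50×190 + 7600×840 + 9700×741 + 15300×709
  = 20704600 + 806400 + 1463200 + 1717000 + 4375800 + 9500 + 6384000 + 7187700 + 10847700 = 53495900
Sum of weights = 7730
Weighted mean = 53495900 / 7730 = 6920.5563
Difference (weighted minus unweighted) = 498.33405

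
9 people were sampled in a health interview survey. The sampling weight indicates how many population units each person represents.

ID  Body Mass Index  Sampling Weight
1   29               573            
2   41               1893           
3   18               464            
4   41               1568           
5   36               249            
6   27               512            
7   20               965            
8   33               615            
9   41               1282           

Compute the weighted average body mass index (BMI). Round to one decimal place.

Weighted sum = 29×573 + 41×1893 + 18×464 + 41×1568 + 36×249 + 27×512 + 20×965 + 33×615 + 41×1282
  = 16617 + 77613 + 8352 + 64288 + 8964 + 13824 + 19300 + 20295 + 52562 = 281815
Sum of weights = 573 + 1893 + 464 + 1568 + 249 + 512 + 965 + 615 + 1282 = 8121
Weighted mean = 281815 / 8121 = 34.702007

34.7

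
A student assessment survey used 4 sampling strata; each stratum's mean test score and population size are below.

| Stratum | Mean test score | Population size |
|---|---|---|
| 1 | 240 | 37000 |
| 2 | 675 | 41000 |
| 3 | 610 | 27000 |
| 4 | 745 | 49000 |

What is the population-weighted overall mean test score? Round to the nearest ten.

580

Σ Nₕ·x̄ₕ = 240×37000 + 675×41000 + 610×27000 + 745×49000
  = 8880000 + 27675000 + 16470000 + 36505000 = 89530000
Σ Nₕ = 154000
Overall mean = 89530000 / 154000 = 581.36364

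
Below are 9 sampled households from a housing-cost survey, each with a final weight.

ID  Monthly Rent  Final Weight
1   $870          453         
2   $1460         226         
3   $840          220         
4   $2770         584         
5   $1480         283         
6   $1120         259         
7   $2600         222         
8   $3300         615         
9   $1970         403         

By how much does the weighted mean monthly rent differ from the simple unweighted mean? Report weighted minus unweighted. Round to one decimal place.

209.2

Unweighted sum = 870 + 1460 + 840 + 2770 + 1480 + 1120 + 2600 + 3300 + 1970 = 16410
Unweighted mean = 16410 / 9 = 1823.3333
Weighted sum = 870×453 + 1460×226 + 840×220 + 2770×584 + 1480×283 + 1120×259 + 2600×222 + 3300×615 + 1970×403
  = 394110 + 329960 + 184800 + 1617680 + 418840 + 290080 + 577200 + 2029500 + 793910 = 6636080
Sum of weights = 3265
Weighted mean = 6636080 / 3265 = 2032.49
Difference (weighted minus unweighted) = 209.15671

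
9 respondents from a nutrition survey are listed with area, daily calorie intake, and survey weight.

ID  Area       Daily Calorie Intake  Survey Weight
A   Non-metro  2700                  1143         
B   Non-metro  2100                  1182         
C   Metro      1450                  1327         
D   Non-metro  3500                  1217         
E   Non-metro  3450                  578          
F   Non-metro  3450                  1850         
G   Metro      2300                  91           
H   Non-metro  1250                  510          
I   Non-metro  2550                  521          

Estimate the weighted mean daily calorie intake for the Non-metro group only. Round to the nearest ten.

2880

Non-metro rows: A, B, D, E, F, H, I
Weighted sum = 2700×1143 + 2100×1182 + 3500×1217 + 3450×578 + 3450×1850 + 1250×510 + 2550×521
  = 3086100 + 2482200 + 4259500 + 1994100 + 6382500 + 637500 + 1328550 = 20170450
Sum of weights = 1143 + 1182 + 1217 + 578 + 1850 + 510 + 521 = 7001
Weighted mean = 20170450 / 7001 = 2881.0813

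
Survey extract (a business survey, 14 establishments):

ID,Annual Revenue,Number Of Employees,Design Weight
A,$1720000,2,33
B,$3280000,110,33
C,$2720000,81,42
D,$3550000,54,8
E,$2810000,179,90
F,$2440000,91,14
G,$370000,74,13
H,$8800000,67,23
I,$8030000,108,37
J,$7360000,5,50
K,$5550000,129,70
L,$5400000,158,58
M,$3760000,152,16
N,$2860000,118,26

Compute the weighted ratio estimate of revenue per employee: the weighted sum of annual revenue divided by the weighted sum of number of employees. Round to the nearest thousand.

Σ wᵢ·y = 2303240000
Σ wᵢ·x = 55357
Ratio = 2303240000 / 55357 = 41607.024

42000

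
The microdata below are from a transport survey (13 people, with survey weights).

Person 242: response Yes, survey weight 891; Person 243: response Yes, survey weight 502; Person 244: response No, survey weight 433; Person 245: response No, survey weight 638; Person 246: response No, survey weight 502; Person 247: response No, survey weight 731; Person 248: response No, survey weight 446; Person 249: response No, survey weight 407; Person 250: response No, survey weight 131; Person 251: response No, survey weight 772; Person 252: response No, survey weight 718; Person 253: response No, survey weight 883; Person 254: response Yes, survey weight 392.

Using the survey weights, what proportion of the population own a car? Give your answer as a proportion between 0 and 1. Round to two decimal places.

0.24

Sum of weights for 'Yes' = 891 + 502 + 392 = 1785
Total weight = 7446
Weighted proportion = 1785 / 7446 = 0.23972603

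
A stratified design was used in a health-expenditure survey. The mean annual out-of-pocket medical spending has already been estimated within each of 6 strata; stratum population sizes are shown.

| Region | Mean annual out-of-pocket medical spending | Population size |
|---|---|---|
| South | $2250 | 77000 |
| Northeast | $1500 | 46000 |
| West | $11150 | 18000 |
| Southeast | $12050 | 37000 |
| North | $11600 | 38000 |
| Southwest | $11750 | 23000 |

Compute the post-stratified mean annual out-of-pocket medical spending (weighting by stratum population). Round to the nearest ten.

Σ Nₕ·x̄ₕ = 2250×77000 + 1500×46000 + 11150×18000 + 12050×37000 + 11600×38000 + 11750×23000
  = 173250000 + 69000000 + 200700000 + 445850000 + 440800000 + 270250000 = 1599850000
Σ Nₕ = 77000 + 46000 + 18000 + 37000 + 38000 + 23000 = 239000
Overall mean = 1599850000 / 239000 = 6693.9331

6690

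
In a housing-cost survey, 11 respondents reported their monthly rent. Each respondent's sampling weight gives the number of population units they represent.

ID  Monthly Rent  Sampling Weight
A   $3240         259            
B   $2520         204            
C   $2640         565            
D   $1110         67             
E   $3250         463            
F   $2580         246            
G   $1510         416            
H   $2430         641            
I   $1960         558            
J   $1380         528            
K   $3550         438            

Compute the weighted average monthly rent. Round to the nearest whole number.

Weighted sum = 3240×259 + 2520×204 + 2640×565 + 1110×67 + 3250×463 + 2580×246 + 1510×416 + 2430×641 + 1960×558 + 1380×528 + 3550×438
  = 10621650
Sum of weights = 259 + 204 + 565 + 67 + 463 + 246 + 416 + 641 + 558 + 528 + 438 = 4385
Weighted mean = 10621650 / 4385 = 2422.2691

2422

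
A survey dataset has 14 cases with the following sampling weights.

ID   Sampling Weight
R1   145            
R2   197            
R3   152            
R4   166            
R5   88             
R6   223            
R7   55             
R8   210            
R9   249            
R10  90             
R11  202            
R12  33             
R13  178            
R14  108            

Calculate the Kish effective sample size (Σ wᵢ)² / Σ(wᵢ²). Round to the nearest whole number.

Σ wᵢ = 2096
Σ wᵢ² = 370434
n_eff = 2096² / 370434 = 4393216 / 370434 = 11.859646

12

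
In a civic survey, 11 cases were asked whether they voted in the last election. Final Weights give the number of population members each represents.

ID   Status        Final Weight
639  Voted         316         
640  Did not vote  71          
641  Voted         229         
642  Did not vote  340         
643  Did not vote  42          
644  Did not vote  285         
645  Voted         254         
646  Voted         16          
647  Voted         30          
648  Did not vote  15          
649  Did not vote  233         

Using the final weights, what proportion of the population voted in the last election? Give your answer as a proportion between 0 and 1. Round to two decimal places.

0.46

Sum of weights for 'Voted' = 316 + 229 + 254 + 16 + 30 = 845
Total weight = 316 + 71 + 229 + 340 + 42 + 285 + 254 + 16 + 30 + 15 + 233 = 1831
Weighted proportion = 845 / 1831 = 0.46149645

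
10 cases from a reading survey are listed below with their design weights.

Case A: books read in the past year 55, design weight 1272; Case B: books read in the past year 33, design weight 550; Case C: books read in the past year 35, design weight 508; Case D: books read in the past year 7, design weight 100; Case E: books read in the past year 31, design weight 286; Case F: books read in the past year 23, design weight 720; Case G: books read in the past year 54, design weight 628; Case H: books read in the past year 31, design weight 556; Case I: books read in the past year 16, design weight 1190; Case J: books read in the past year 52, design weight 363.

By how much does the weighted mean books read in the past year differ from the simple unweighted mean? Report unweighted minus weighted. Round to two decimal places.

Unweighted sum = 55 + 33 + 35 + 7 + 31 + 23 + 54 + 31 + 16 + 52 = 337
Unweighted mean = 337 / 10 = 33.7
Weighted sum = 55×1272 + 33×550 + 35×508 + 7×100 + 31×286 + 23×720 + 54×628 + 31×556 + 16×1190 + 52×363
  = 69960 + 18150 + 17780 + 700 + 8866 + 16560 + 33912 + 17236 + 19040 + 18876 = 221080
Sum of weights = 6173
Weighted mean = 221080 / 6173 = 35.814029
Difference (unweighted minus weighted) = -2.1140288

-2.11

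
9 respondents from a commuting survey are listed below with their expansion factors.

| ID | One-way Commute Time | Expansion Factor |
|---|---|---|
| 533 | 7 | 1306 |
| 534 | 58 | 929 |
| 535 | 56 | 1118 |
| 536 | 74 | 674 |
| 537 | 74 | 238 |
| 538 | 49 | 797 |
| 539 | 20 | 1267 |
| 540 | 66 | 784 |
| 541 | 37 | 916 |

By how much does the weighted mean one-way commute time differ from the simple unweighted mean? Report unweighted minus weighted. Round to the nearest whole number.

Unweighted sum = 7 + 58 + 56 + 74 + 74 + 49 + 20 + 66 + 37 = 441
Unweighted mean = 441 / 9 = 49
Weighted sum = 7×1306 + 58×929 + 56×1118 + 74×674 + 74×238 + 49×797 + 20×1267 + 66×784 + 37×916
  = 343149
Sum of weights = 1306 + 929 + 1118 + 674 + 238 + 797 + 1267 + 784 + 916 = 8029
Weighted mean = 343149 / 8029 = 42.738697
Difference (unweighted minus weighted) = 6.2613028

6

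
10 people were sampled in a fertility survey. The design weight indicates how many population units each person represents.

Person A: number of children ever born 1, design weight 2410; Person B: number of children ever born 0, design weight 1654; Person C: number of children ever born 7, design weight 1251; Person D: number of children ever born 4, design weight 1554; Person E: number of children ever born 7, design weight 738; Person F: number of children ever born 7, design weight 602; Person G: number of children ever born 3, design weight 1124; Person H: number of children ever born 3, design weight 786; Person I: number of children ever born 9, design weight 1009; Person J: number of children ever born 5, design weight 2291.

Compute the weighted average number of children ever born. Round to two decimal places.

Weighted sum = 1×2410 + 0×1654 + 7×1251 + 4×1554 + 7×738 + 7×602 + 3×1124 + 3×786 + 9×1009 + 5×2291
  = 2410 + 0 + 8757 + 6216 + 5166 + 4214 + 3372 + 2358 + 9081 + 11455 = 53029
Sum of weights = 2410 + 1654 + 1251 + 1554 + 738 + 602 + 1124 + 786 + 1009 + 2291 = 13419
Weighted mean = 53029 / 13419 = 3.9517848

3.95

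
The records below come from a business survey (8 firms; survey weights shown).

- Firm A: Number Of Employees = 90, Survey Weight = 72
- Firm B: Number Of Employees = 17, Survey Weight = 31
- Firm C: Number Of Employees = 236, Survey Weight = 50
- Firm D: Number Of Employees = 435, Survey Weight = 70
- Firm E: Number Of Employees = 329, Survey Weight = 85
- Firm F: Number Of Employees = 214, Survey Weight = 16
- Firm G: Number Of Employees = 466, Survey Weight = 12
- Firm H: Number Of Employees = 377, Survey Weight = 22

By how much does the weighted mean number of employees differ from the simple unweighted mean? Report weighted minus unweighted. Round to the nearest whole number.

Unweighted sum = 90 + 17 + 236 + 435 + 329 + 214 + 466 + 377 = 2164
Unweighted mean = 2164 / 8 = 270.5
Weighted sum = 94532
Sum of weights = 72 + 31 + 50 + 70 + 85 + 16 + 12 + 22 = 358
Weighted mean = 94532 / 358 = 264.05587
Difference (weighted minus unweighted) = -6.4441341

-6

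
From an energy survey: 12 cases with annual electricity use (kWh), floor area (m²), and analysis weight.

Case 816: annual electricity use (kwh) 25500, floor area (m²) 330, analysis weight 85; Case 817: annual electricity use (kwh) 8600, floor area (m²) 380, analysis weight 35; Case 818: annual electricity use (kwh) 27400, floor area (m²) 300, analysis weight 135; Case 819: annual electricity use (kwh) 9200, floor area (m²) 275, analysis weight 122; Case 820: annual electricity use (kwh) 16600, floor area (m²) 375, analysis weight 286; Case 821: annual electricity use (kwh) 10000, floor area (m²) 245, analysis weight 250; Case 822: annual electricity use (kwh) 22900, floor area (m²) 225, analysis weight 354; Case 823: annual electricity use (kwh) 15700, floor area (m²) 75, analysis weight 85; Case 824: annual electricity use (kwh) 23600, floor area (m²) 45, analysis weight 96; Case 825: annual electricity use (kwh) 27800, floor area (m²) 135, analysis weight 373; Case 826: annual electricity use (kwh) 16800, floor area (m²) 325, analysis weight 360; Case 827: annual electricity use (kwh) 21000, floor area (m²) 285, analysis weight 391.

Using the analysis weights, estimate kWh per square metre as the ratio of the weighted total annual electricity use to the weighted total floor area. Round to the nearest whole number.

78

Σ wᵢ·y = 25500×85 + 8600×35 + 27400×135 + 9200×122 + 16600×286 + 10000×250 + 22900×354 + 15700×85 + 23600×96 + 27800×373 + 16800×360 + 21000×391
  = 2167500 + 301000 + 3699000 + 1122400 + 4747600 + 2500000 + 8106600 + 1334500 + 2265600 + 10369400 + 6048000 + 8211000 = 50872600
Σ wᵢ·x = 330×85 + 380×35 + 300×135 + 275×122 + 375×286 + 245×250 + 225×354 + 75×85 + 45×96 + 135×373 + 325×360 + 285×391
  = 28050 + 13300 + 40500 + 33550 + 107250 + 61250 + 79650 + 6375 + 4320 + 50355 + 117000 + 111435 = 653035
Ratio = 50872600 / 653035 = 77.901797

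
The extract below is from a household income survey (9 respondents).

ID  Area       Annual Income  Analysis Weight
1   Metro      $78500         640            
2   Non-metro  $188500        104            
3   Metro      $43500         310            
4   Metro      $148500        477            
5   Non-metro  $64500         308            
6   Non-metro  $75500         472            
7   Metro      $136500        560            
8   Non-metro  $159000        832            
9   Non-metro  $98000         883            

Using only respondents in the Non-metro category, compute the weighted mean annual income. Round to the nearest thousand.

113000

Non-metro rows: 2, 5, 6, 8, 9
Weighted sum = 188500×104 + 64500×308 + 75500×472 + 159000×832 + 98000×883
  = 19604000 + 19866000 + 35636000 + 132288000 + 86534000 = 293928000
Sum of weights = 104 + 308 + 472 + 832 + 883 = 2599
Weighted mean = 293928000 / 2599 = 113092.73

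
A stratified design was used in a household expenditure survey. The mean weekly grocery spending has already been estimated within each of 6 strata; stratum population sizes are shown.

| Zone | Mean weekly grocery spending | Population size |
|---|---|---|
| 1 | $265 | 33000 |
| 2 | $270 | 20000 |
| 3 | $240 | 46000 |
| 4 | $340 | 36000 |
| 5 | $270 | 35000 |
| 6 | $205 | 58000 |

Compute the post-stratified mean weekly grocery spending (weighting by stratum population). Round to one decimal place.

257.7

Σ Nₕ·x̄ₕ = 265×33000 + 270×20000 + 240×46000 + 340×36000 + 270×35000 + 205×58000
  = 8745000 + 5400000 + 11040000 + 12240000 + 9450000 + 11890000 = 58765000
Σ Nₕ = 33000 + 20000 + 46000 + 36000 + 35000 + 58000 = 228000
Overall mean = 58765000 / 228000 = 257.74123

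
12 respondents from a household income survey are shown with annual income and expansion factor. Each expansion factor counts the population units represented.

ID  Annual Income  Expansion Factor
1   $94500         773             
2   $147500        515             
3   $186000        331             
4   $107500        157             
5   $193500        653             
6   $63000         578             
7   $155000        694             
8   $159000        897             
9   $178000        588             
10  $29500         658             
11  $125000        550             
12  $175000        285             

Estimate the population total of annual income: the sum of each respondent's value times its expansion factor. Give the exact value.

Weighted total = 94500×773 + 147500×515 + 186000×331 + 107500×157 + 193500×653 + 63000×578 + 155000×694 + 159000×897 + 178000×588 + 29500×658 + 125000×550 + 175000×285
  = 73048500 + 75962500 + 61566000 + 16877500 + 126355500 + 36414000 + 107570000 + 142623000 + 104664000 + 19411000 + 68750000 + 49875000 = 883117000

883117000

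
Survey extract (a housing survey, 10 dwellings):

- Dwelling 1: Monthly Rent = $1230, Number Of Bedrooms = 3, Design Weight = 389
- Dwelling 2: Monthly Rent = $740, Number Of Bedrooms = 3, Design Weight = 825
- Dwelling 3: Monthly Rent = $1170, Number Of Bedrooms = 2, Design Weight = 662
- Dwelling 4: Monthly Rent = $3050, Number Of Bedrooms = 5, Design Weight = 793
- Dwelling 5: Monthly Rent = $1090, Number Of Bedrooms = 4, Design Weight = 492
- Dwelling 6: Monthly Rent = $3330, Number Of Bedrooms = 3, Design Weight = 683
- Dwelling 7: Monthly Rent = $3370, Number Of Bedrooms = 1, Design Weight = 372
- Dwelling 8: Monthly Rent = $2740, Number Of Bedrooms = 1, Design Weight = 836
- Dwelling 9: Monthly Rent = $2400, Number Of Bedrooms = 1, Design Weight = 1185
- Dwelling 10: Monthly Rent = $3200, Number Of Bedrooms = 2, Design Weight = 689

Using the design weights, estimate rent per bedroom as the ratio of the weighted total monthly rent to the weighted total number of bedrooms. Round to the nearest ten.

940

Σ wᵢ·y = 1230×389 + 740×825 + 1170×662 + 3050×793 + 1090×492 + 3330×683 + 3370×372 + 2740×836 + 2400×1185 + 3200×689
  = 478470 + 610500 + 774540 + 2418650 + 536280 + 2274390 + 1253640 + 2290640 + 2844000 + 2204800 = 15685910
Σ wᵢ·x = 16719
Ratio = 15685910 / 16719 = 938.20862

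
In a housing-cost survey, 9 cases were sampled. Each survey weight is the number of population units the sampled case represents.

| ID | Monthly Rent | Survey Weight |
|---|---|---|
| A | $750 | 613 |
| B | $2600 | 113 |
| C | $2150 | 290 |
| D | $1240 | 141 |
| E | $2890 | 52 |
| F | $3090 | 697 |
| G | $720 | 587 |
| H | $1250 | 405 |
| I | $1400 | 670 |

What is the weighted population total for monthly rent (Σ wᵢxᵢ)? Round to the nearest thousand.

5723000

Weighted total = 750×613 + 2600×113 + 2150×290 + 1240×141 + 2890×52 + 3090×697 + 720×587 + 1250×405 + 1400×670
  = 459750 + 293800 + 623500 + 174840 + 150280 + 2153730 + 422640 + 506250 + 938000 = 5722790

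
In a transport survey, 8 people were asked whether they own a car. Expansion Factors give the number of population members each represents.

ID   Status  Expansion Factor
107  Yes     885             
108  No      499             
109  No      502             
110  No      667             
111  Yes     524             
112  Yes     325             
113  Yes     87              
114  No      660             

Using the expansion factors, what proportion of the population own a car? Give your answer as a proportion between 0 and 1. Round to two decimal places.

Sum of weights for 'Yes' = 885 + 524 + 325 + 87 = 1821
Total weight = 885 + 499 + 502 + 667 + 524 + 325 + 87 + 660 = 4149
Weighted proportion = 1821 / 4149 = 0.43890094

0.44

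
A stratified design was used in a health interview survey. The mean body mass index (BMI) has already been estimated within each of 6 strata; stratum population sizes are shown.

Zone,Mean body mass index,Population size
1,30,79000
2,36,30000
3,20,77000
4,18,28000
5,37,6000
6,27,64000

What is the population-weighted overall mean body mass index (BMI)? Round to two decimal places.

Σ Nₕ·x̄ₕ = 30×79000 + 36×30000 + 20×77000 + 18×28000 + 37×6000 + 27×64000
  = 2370000 + 1080000 + 1540000 + 504000 + 222000 + 1728000 = 7444000
Σ Nₕ = 79000 + 30000 + 77000 + 28000 + 6000 + 64000 = 284000
Overall mean = 7444000 / 284000 = 26.211268

26.21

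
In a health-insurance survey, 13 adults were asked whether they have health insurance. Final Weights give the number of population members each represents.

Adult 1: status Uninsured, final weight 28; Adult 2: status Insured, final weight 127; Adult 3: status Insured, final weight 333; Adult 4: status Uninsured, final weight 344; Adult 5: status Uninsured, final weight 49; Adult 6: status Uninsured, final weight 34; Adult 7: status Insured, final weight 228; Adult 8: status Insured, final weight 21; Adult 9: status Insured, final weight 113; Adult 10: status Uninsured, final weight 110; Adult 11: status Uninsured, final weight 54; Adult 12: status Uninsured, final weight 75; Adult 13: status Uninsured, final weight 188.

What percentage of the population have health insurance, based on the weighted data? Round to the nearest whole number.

48

Sum of weights for 'Insured' = 127 + 333 + 228 + 21 + 113 = 822
Total weight = 1704
Weighted proportion = 822 / 1704 = 0.48239437 → 48.239437%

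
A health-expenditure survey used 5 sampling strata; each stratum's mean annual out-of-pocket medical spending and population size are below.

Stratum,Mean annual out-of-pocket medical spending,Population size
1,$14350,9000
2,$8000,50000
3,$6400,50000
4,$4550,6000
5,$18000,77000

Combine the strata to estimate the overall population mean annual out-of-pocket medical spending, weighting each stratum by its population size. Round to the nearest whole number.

11784

Σ Nₕ·x̄ₕ = 14350×9000 + 8000×50000 + 6400×50000 + 4550×6000 + 18000×77000
  = 129150000 + 400000000 + 320000000 + 27300000 + 1386000000 = 2262450000
Σ Nₕ = 9000 + 50000 + 50000 + 6000 + 77000 = 192000
Overall mean = 2262450000 / 192000 = 11783.594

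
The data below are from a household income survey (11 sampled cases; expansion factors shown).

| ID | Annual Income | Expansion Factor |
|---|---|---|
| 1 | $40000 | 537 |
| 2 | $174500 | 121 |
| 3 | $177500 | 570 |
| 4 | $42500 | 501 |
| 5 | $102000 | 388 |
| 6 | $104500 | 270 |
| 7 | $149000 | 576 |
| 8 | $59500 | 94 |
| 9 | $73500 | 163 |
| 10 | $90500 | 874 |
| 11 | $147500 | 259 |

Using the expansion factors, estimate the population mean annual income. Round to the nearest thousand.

104000

Weighted sum = 40000×537 + 174500×121 + 177500×570 + 42500×501 + 102000×388 + 104500×270 + 149000×576 + 59500×94 + 73500×163 + 90500×874 + 147500×259
  = 21480000 + 21114500 + 101175000 + 21292500 + 39576000 + 28215000 + 85824000 + 5593000 + 11980500 + 79097000 + 38202500 = 453550000
Sum of weights = 537 + 121 + 570 + 501 + 388 + 270 + 576 + 94 + 163 + 874 + 259 = 4353
Weighted mean = 453550000 / 4353 = 104192.51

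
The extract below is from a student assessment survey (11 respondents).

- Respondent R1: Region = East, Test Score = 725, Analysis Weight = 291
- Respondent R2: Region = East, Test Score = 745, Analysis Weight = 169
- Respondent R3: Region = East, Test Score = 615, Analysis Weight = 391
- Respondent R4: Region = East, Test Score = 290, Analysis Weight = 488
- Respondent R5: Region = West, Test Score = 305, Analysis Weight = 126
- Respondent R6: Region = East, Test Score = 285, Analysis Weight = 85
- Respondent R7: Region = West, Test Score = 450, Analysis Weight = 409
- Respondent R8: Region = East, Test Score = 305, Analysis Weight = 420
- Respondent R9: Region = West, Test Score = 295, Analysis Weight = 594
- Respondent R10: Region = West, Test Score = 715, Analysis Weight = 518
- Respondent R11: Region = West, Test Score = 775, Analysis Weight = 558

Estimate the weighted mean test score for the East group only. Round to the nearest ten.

East rows: R1, R2, R3, R4, R6, R8
Weighted sum = 871190
Sum of weights = 291 + 169 + 391 + 488 + 85 + 420 = 1844
Weighted mean = 871190 / 1844 = 472.44577

470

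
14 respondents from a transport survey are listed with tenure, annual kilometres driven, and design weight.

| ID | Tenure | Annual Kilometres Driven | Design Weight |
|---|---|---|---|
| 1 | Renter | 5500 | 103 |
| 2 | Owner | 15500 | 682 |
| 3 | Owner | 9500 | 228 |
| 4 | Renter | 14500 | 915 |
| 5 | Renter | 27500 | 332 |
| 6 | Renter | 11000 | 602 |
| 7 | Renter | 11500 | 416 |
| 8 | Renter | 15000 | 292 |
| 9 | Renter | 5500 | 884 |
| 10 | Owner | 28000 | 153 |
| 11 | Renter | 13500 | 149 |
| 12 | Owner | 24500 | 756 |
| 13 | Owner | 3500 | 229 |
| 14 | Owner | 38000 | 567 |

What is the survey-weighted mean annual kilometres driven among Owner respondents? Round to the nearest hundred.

22100

Owner rows: 2, 3, 10, 12, 13, 14
Weighted sum = 15500×682 + 9500×228 + 28000×153 + 24500×756 + 3500×229 + 38000×567
  = 57890500
Sum of weights = 682 + 228 + 153 + 756 + 229 + 567 = 2615
Weighted mean = 57890500 / 2615 = 22137.859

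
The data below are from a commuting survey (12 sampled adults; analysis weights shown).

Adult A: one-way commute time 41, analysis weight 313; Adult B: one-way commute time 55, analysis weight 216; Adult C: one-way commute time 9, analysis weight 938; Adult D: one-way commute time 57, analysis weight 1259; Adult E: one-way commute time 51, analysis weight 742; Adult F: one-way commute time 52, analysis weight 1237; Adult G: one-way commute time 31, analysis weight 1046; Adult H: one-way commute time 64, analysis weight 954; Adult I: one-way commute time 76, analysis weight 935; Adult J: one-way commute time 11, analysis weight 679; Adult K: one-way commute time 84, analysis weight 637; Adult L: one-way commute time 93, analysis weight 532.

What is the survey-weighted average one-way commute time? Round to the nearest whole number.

Weighted sum = 482079
Sum of weights = 313 + 216 + 938 + 1259 + 742 + 1237 + 1046 + 954 + 935 + 679 + 637 + 532 = 9488
Weighted mean = 482079 / 9488 = 50.809338

51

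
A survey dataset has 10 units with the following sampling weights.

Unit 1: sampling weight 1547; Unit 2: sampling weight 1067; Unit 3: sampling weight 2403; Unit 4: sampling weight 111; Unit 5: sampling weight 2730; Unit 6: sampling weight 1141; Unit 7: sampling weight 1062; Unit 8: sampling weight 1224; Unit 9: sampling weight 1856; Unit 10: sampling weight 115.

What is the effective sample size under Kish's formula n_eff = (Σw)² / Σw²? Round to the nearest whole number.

Σ wᵢ = 13256
Σ wᵢ² = 2393209 + 1138489 + 5774409 + 12321 + 7452900 + 1301881 + 1127844 + 1498176 + 3444736 + 13225 = 24157190
n_eff = 13256² / 24157190 = 175721536 / 24157190 = 7.2740884

7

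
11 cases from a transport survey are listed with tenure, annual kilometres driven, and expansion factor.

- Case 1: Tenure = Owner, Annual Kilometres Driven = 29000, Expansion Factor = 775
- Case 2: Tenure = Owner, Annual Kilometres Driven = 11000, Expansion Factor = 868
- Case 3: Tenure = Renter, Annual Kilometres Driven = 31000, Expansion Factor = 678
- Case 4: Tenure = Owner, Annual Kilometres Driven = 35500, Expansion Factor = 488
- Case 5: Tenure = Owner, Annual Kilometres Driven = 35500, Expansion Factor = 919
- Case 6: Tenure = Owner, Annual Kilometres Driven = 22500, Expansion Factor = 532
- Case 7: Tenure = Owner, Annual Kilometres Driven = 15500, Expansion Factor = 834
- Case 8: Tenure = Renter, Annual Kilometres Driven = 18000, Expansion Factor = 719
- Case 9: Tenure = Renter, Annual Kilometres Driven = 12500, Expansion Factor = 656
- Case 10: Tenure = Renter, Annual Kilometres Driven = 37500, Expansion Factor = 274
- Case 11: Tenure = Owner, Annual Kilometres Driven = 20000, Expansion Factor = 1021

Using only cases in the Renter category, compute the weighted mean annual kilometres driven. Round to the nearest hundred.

22500

Renter rows: 3, 8, 9, 10
Weighted sum = 31000×678 + 18000×719 + 12500×656 + 37500×274
  = 21018000 + 12942000 + 8200000 + 10275000 = 52435000
Sum of weights = 2327
Weighted mean = 52435000 / 2327 = 22533.305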